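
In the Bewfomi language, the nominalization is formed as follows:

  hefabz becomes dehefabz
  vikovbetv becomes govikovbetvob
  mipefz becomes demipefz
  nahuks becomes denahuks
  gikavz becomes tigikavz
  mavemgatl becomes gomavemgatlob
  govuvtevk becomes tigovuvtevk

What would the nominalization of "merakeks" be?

gikavz and hefabz both end in -z yet inflect differently (tigikavz, dehefabz), so the final letter is not what conditions the rule; the second-to-last letter is.
"merakeks" has second-to-last letter 'k'. The one such stem in the data (nahuks → denahuks) adds the prefix de-, so the same rule applies.
So merakeks → demerakeks.

demerakeks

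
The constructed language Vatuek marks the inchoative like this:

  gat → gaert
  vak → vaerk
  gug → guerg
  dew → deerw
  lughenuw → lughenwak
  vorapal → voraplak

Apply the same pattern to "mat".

maert

dew and lughenuw both end in -w yet inflect differently (deerw, lughenwak), so the final letter is not what conditions the rule; the number of vowels is.
"mat" has 1 vowel. The stems with 1 vowel (gat → gaert, vak → vaerk, gug → guerg) insert -er- after the first vowel.
So mat → maert.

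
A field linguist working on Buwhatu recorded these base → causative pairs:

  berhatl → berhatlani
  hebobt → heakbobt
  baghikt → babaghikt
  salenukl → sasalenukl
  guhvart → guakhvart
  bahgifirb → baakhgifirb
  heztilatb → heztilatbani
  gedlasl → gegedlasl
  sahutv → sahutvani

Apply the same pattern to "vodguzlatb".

vodguzlatbani

salenukl and berhatl both end in -l yet inflect differently (sasalenukl, berhatlani), so the final letter is not what conditions the rule; the second-to-last letter is.
"vodguzlatb" has second-to-last letter 't'. The stems whose second-to-last letter is 't' (berhatl → berhatlani, sahutv → sahutvani, heztilatb → heztilatbani) add -ani.
So vodguzlatb → vodguzlatbani.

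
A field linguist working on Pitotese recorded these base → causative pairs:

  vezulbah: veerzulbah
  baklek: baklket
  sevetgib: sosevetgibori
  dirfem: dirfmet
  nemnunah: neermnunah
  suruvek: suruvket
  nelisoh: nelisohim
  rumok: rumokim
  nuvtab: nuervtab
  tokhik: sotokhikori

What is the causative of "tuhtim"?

vezulbah and nelisoh both end in -h yet inflect differently (veerzulbah, nelisohim), so the final letter is not what conditions the rule; the last vowel is.
"tuhtim" has last vowel 'i'. The stems whose last vowel is 'i' (tokhik → sotokhikori, sevetgib → sosevetgibori) add so- … -ori around the stem.
The other patterns: stems whose last vowel is 'a' insert -er- after the first vowel; stems whose last vowel is 'o' add -im; stems whose last vowel is 'e' delete the last vowel and add -et.
So tuhtim → sotuhtimori.

sotuhtimori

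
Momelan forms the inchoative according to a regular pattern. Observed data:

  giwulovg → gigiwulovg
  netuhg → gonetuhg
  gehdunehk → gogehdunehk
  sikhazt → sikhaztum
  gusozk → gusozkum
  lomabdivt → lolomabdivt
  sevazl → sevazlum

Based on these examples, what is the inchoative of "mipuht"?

gomipuht

gusozk and gehdunehk both end in -k yet inflect differently (gusozkum, gogehdunehk), so the final letter is not what conditions the rule; the second-to-last letter is.
"mipuht" has second-to-last letter 'h'. The stems whose second-to-last letter is 'h' (netuhg → gonetuhg, gehdunehk → gogehdunehk) add the prefix go-.
The other patterns: stems whose second-to-last letter is 'z' add -um; stems whose second-to-last letter is 'v' repeat the first consonant+vowel as a prefix.
So mipuht → gomipuht.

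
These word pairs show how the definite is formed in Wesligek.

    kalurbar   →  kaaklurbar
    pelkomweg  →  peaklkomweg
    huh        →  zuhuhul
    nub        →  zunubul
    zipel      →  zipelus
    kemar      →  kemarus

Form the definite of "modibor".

moakdibor

kemar and kalurbar both end in -r yet inflect differently (kemarus, kaaklurbar), so the final letter is not what conditions the rule; the number of vowels is.
"modibor" has 3 vowels. The stems with 3 vowels (pelkomweg → peaklkomweg, kalurbar → kaaklurbar) insert -ak- after the first vowel.
The other patterns: stems with 1 vowel add zu- … -ul around the stem; stems with 2 vowels add -us.
So modibor → moakdibor.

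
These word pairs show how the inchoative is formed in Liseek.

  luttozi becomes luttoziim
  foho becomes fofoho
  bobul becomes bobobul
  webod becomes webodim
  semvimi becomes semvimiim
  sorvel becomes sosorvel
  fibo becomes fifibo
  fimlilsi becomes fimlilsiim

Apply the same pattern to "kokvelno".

kokokvelno

webod and fibo both have last vowel 'o' yet inflect differently (webodim, fifibo), so the last vowel is not what conditions the rule; the final letter is.
"kokvelno" ends in -o. The stems ending in -o (fibo → fifibo, foho → fofoho) repeat the first consonant+vowel as a prefix.
So kokvelno → kokokvelno.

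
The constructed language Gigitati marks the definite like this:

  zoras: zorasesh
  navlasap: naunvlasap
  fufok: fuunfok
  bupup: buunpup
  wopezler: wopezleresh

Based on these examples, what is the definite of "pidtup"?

navlasap and zoras both have last vowel 'a' yet inflect differently (naunvlasap, zorasesh), so the last vowel is not what conditions the rule; the final letter is.
"pidtup" ends in -p. The stems ending in -p (navlasap → naunvlasap, bupup → buunpup) insert -un- after the first vowel.
So pidtup → piundtup.

piundtup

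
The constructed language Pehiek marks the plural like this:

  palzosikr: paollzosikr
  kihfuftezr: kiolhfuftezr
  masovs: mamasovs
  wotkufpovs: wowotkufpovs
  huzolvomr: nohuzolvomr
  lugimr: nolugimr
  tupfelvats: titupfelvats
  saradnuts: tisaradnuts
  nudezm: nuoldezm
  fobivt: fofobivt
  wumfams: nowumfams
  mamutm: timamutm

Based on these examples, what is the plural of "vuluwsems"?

novuluwsems

wumfams and saradnuts both end in -s yet inflect differently (nowumfams, tisaradnuts), so the final letter is not what conditions the rule; the second-to-last letter is.
"vuluwsems" has second-to-last letter 'm'. The stems whose second-to-last letter is 'm' (huzolvomr → nohuzolvomr, lugimr → nolugimr, wumfams → nowumfams) add the prefix no-.
The other patterns: stems whose second-to-last letter is 't' add the prefix ti-; stems whose second-to-last letter is 'v' repeat the first consonant+vowel as a prefix; stems whose second-to-last letter is 'k' or 'z' insert -ol- after the first vowel.
So vuluwsems → novuluwsems.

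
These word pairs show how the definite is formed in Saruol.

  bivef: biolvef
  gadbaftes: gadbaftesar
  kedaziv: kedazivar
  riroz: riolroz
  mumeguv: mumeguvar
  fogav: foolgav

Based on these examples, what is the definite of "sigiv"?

"sigiv" has 2 vowels. The stems with 2 vowels (fogav → foolgav, bivef → biolvef, riroz → riolroz) insert -ol- after the first vowel.
The other pattern: stems with 3 vowels add -ar.
So sigiv → siolgiv.

siolgiv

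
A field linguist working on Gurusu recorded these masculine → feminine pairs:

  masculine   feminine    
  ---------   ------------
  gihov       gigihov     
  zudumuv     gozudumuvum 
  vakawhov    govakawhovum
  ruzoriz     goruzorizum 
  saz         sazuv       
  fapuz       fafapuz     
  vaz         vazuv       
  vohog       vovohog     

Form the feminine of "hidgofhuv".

"hidgofhuv" has 3 vowels. The stems with 3 vowels (zudumuv → gozudumuvum, vakawhov → govakawhovum, ruzoriz → goruzorizum) add go- … -um around the stem.
So hidgofhuv → gohidgofhuvum.

gohidgofhuvum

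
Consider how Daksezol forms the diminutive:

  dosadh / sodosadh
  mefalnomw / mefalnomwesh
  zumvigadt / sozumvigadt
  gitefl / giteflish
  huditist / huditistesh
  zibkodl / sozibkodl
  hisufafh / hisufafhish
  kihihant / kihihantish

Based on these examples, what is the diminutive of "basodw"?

sobasodw

gitefl and zibkodl both end in -l yet inflect differently (giteflish, sozibkodl), so the final letter is not what conditions the rule; the second-to-last letter is.
"basodw" has second-to-last letter 'd'. The stems whose second-to-last letter is 'd' (zibkodl → sozibkodl, dosadh → sodosadh, zumvigadt → sozumvigadt) add the prefix so-.
The other patterns: stems whose second-to-last letter is 'f' or 'n' add -ish; stems whose second-to-last letter is 'm' or 's' add -esh.
So basodw → sobasodw.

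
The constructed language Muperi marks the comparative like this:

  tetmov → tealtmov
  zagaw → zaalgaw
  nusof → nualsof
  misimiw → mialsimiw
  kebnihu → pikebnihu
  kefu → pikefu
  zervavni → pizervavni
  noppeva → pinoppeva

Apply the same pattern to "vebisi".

"vebisi" ends in a vowel. The stems ending in a vowel (kebnihu → pikebnihu, kefu → pikefu, zervavni → pizervavni) add the prefix pi-.
So vebisi → pivebisi.

pivebisi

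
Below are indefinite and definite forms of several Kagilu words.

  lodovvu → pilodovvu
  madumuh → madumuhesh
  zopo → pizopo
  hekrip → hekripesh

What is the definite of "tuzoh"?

madumuh and lodovvu both have last vowel 'u' yet inflect differently (madumuhesh, pilodovvu), so the last vowel is not what conditions the rule; whether the stem ends in a vowel or a consonant is.
"tuzoh" ends in a consonant. The stems ending in a consonant (madumuh → madumuhesh, hekrip → hekripesh) add -esh.
So tuzoh → tuzohesh.

tuzohesh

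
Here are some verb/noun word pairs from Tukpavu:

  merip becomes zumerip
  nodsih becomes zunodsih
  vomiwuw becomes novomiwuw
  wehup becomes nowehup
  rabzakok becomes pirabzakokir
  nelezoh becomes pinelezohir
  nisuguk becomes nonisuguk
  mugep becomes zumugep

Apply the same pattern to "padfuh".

nopadfuh

rabzakok and nisuguk both end in -k yet inflect differently (pirabzakokir, nonisuguk), so the final letter is not what conditions the rule; the last vowel is.
"padfuh" has last vowel 'u'. The stems whose last vowel is 'u' (nisuguk → nonisuguk, wehup → nowehup, vomiwuw → novomiwuw) add the prefix no-.
The other patterns: stems whose last vowel is 'o' add pi- … -ir around the stem; stems whose last vowel is 'e' or 'i' add the prefix zu-.
So padfuh → nopadfuh.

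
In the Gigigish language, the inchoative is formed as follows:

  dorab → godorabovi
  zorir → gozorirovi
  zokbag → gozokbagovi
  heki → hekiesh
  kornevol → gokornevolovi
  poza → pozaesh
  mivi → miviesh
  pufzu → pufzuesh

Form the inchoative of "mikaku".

poza and dorab both have last vowel 'a' yet inflect differently (pozaesh, godorabovi), so the last vowel is not what conditions the rule; whether the stem ends in a vowel or a consonant is.
"mikaku" ends in a vowel. The stems ending in a vowel (mivi → miviesh, poza → pozaesh, pufzu → pufzuesh) add -esh.
The other pattern: stems ending in a consonant add go- … -ovi around the stem.
So mikaku → mikakuesh.

mikakuesh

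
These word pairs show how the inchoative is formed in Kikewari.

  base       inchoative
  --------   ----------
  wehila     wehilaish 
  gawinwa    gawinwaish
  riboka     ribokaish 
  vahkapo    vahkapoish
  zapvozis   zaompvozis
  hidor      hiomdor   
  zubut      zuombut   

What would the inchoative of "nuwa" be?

vahkapo and hidor both have last vowel 'o' yet inflect differently (vahkapoish, hiomdor), so the last vowel is not what conditions the rule; whether the stem ends in a vowel or a consonant is.
"nuwa" ends in a vowel. The stems ending in a vowel (wehila → wehilaish, gawinwa → gawinwaish, riboka → ribokaish) add -ish.
The other pattern: stems ending in a consonant insert -om- after the first vowel.
So nuwa → nuwaish.

nuwaish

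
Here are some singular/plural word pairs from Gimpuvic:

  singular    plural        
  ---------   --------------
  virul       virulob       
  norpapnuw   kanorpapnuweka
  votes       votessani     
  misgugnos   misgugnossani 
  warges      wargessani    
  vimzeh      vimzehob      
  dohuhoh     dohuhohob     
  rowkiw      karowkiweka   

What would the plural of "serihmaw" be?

misgugnos and dohuhoh both have last vowel 'o' yet inflect differently (misgugnossani, dohuhohob), so the last vowel is not what conditions the rule; the final letter is.
"serihmaw" ends in -w. The stems ending in -w (rowkiw → karowkiweka, norpapnuw → kanorpapnuweka) add ka- … -eka around the stem.
The other patterns: stems ending in -s double the final consonant and add -ani; stems ending in -h or -l add -ob.
So serihmaw → kaserihmaweka.

kaserihmaweka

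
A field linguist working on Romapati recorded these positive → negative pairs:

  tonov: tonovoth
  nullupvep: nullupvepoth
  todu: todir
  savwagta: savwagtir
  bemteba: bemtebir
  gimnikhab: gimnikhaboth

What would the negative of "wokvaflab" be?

gimnikhab and savwagta both have last vowel 'a' yet inflect differently (gimnikhaboth, savwagtir), so the last vowel is not what conditions the rule; whether the stem ends in a vowel or a consonant is.
"wokvaflab" ends in a consonant. The stems ending in a consonant (tonov → tonovoth, nullupvep → nullupvepoth, gimnikhab → gimnikhaboth) add -oth.
The other pattern: stems ending in a vowel drop the final letter and add -ir.
So wokvaflab → wokvaflaboth.

wokvaflaboth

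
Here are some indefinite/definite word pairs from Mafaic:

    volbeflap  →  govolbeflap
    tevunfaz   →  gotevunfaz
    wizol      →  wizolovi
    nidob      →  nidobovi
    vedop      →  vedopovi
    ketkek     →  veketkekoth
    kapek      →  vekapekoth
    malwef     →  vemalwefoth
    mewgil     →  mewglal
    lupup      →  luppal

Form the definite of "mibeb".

volbeflap and vedop both end in -p yet inflect differently (govolbeflap, vedopovi), so the final letter is not what conditions the rule; the last vowel is.
"mibeb" has last vowel 'e'. The stems whose last vowel is 'e' (ketkek → veketkekoth, kapek → vekapekoth, malwef → vemalwefoth) add ve- … -oth around the stem.
So mibeb → vemibeboth.

vemibeboth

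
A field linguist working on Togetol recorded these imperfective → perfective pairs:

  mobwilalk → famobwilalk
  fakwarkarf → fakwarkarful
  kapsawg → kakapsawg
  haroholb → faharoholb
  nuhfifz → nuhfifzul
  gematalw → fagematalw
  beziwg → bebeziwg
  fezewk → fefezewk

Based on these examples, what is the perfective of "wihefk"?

wihefkul

fezewk and mobwilalk both end in -k yet inflect differently (fefezewk, famobwilalk), so the final letter is not what conditions the rule; the second-to-last letter is.
"wihefk" has second-to-last letter 'f'. The one such stem in the data (nuhfifz → nuhfifzul) adds -ul, so the same rule applies.
So wihefk → wihefkul.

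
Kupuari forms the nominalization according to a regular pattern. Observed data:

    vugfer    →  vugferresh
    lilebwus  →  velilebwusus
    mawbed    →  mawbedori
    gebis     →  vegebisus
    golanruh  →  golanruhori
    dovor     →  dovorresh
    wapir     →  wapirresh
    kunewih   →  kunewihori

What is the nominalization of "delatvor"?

delatvorresh

"delatvor" ends in -r. The stems ending in -r (dovor → dovorresh, wapir → wapirresh, vugfer → vugferresh) double the final consonant and add -esh.
So delatvor → delatvorresh.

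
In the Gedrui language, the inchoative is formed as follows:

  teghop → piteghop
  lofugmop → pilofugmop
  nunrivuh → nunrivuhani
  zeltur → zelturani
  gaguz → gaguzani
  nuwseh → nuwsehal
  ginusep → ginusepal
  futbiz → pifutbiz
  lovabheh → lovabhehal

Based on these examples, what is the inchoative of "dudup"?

dudupani

lovabheh and nunrivuh both end in -h yet inflect differently (lovabhehal, nunrivuhani), so the final letter is not what conditions the rule; the last vowel is.
"dudup" has last vowel 'u'. The stems whose last vowel is 'u' (nunrivuh → nunrivuhani, zeltur → zelturani, gaguz → gaguzani) add -ani.
The other patterns: stems whose last vowel is 'e' add -al; stems whose last vowel is 'i' or 'o' add the prefix pi-.
So dudup → dudupani.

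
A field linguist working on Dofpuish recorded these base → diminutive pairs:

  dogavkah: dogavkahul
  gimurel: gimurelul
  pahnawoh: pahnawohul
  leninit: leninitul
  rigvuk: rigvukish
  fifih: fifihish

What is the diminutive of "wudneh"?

wudnehish

"wudneh" has 2 vowels. The stems with 2 vowels (rigvuk → rigvukish, fifih → fifihish) add -ish.
So wudneh → wudnehish.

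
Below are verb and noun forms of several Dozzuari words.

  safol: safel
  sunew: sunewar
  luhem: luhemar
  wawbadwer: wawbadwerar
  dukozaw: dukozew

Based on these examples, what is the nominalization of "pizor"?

sunew and dukozaw both end in -w yet inflect differently (sunewar, dukozew), so the final letter is not what conditions the rule; the last vowel is.
"pizor" has last vowel 'o'. The one such stem in the data (safol → safel) changes the last vowel to 'e' (as does dukozaw), so the same rule applies.
So pizor → pizer.

pizer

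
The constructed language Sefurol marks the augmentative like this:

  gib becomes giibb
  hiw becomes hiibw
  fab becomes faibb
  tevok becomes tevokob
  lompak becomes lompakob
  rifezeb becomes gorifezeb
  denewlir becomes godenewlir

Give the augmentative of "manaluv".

gib and rifezeb both end in -b yet inflect differently (giibb, gorifezeb), so the final letter is not what conditions the rule; the number of vowels is.
"manaluv" has 3 vowels. The stems with 3 vowels (rifezeb → gorifezeb, denewlir → godenewlir) add the prefix go-.
The other patterns: stems with 1 vowel insert -ib- after the first vowel; stems with 2 vowels add -ob.
So manaluv → gomanaluv.

gomanaluv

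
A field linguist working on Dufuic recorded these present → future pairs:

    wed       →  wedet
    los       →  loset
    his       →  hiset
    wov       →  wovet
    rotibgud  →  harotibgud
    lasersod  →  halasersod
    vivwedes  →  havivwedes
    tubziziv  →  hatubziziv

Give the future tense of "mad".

madet

"mad" has 1 vowel. The stems with 1 vowel (wed → wedet, los → loset, his → hiset) add -et.
So mad → madet.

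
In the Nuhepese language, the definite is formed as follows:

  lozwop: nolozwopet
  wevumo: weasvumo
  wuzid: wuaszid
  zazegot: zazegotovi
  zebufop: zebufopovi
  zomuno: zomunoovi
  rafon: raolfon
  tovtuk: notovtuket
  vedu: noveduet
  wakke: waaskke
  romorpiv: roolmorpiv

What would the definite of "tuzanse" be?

zomuno and wevumo both end in -o yet inflect differently (zomunoovi, weasvumo), so the final letter is not what conditions the rule; the first letter is.
"tuzanse" begins with t-. The one such stem in the data (tovtuk → notovtuket) adds no- … -et around the stem, so the same rule applies.
The other patterns: stems beginning with r- insert -ol- after the first vowel; stems beginning with z- add -ovi; stems beginning with w- insert -as- after the first vowel.
So tuzanse → notuzanseet.

notuzanseet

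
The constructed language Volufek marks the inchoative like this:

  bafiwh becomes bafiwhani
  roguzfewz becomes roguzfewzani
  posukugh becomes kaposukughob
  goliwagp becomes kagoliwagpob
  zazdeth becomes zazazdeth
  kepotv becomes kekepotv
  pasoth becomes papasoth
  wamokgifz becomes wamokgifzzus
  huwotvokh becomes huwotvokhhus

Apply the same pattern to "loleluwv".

"loleluwv" has second-to-last letter 'w'. The stems whose second-to-last letter is 'w' (bafiwh → bafiwhani, roguzfewz → roguzfewzani) add -ani.
The other patterns: stems whose second-to-last letter is 'g' add ka- … -ob around the stem; stems whose second-to-last letter is 't' repeat the first consonant+vowel as a prefix; stems whose second-to-last letter is 'f' or 'k' double the final consonant and add -us.
So loleluwv → loleluwvani.

loleluwvani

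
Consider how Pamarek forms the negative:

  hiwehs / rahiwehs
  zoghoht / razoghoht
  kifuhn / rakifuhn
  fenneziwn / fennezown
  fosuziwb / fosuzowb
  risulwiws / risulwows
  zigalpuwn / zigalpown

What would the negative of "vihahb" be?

ravihahb

"vihahb" has second-to-last letter 'h'. The stems whose second-to-last letter is 'h' (hiwehs → rahiwehs, zoghoht → razoghoht, kifuhn → rakifuhn) add the prefix ra-.
The other pattern: stems whose second-to-last letter is 'w' change the last vowel to 'o'.
So vihahb → ravihahb.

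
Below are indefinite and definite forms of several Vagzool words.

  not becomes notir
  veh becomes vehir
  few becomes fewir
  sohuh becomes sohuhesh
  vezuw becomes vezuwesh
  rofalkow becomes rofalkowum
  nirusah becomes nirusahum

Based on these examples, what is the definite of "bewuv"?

bewuvesh

veh and sohuh both end in -h yet inflect differently (vehir, sohuhesh), so the final letter is not what conditions the rule; the number of vowels is.
"bewuv" has 2 vowels. The stems with 2 vowels (sohuh → sohuhesh, vezuw → vezuwesh) add -esh.
The other patterns: stems with 1 vowel add -ir; stems with 3 vowels add -um.
So bewuv → bewuvesh.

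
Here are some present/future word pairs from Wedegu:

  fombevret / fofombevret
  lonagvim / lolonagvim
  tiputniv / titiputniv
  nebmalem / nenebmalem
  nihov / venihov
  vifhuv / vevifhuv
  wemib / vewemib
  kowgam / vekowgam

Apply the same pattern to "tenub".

"tenub" has 2 vowels. The stems with 2 vowels (nihov → venihov, vifhuv → vevifhuv, wemib → vewemib) add the prefix ve-.
The other pattern: stems with 3 vowels repeat the first consonant+vowel as a prefix.
So tenub → vetenub.

vetenub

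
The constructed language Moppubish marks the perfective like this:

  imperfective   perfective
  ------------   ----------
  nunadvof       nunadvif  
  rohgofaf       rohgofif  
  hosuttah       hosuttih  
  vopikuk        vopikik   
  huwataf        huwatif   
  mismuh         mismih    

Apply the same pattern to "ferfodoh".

ferfodih

Every pair shown (nunadvof → nunadvif, rohgofaf → rohgofif, hosuttah → hosuttih, …) follows the same rule: change the last vowel to 'i'.
So ferfodoh → ferfodih.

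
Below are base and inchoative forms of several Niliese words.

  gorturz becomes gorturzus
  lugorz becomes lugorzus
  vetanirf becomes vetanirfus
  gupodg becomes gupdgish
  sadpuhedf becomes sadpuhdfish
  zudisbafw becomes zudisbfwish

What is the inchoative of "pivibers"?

pivibersus

"pivibers" has second-to-last letter 'r'. The stems whose second-to-last letter is 'r' (gorturz → gorturzus, lugorz → lugorzus, vetanirf → vetanirfus) add -us.
So pivibers → pivibersus.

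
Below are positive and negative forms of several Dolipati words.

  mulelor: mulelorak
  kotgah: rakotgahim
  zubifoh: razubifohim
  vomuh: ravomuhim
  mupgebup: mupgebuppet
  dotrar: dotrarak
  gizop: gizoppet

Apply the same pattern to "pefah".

zubifoh and mulelor both have last vowel 'o' yet inflect differently (razubifohim, mulelorak), so the last vowel is not what conditions the rule; the final letter is.
"pefah" ends in -h. The stems ending in -h (zubifoh → razubifohim, kotgah → rakotgahim, vomuh → ravomuhim) add ra- … -im around the stem.
The other patterns: stems ending in -r add -ak; stems ending in -p double the final consonant and add -et.
So pefah → rapefahim.

rapefahim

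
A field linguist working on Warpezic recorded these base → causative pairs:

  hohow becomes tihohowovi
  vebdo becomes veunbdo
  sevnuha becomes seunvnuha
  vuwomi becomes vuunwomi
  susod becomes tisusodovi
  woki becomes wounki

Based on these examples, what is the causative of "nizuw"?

tinizuwovi

vebdo and hohow both have last vowel 'o' yet inflect differently (veunbdo, tihohowovi), so the last vowel is not what conditions the rule; whether the stem ends in a vowel or a consonant is.
"nizuw" ends in a consonant. The stems ending in a consonant (hohow → tihohowovi, susod → tisusodovi) add ti- … -ovi around the stem.
So nizuw → tinizuwovi.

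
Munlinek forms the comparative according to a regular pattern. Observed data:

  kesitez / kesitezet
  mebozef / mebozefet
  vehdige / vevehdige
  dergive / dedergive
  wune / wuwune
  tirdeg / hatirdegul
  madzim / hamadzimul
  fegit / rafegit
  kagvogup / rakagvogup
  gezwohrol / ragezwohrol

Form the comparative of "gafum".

kesitez and vehdige both have last vowel 'e' yet inflect differently (kesitezet, vevehdige), so the last vowel is not what conditions the rule; the final letter is.
"gafum" ends in -m. The one such stem in the data (madzim → hamadzimul) adds ha- … -ul around the stem, so the same rule applies.
The other patterns: stems ending in -f or -z add -et; stems ending in -e repeat the first consonant+vowel as a prefix; stems ending in -l, -p or -t add the prefix ra-.
So gafum → hagafumul.

hagafumul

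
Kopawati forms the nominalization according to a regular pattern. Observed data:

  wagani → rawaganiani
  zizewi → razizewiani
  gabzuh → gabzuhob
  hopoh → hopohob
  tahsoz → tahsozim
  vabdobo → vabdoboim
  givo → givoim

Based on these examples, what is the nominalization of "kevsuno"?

kevsunoim

"kevsuno" ends in -o. The stems ending in -o (vabdobo → vabdoboim, givo → givoim) add -im.
So kevsuno → kevsunoim.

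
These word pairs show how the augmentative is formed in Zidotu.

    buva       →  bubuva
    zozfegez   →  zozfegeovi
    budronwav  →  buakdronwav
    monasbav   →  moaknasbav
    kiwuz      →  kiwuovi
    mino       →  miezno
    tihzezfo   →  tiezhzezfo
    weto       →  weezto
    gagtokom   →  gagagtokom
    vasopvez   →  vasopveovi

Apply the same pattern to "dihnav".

diakhnav

"dihnav" ends in -v. The stems ending in -v (budronwav → buakdronwav, monasbav → moaknasbav) insert -ak- after the first vowel.
So dihnav → diakhnav.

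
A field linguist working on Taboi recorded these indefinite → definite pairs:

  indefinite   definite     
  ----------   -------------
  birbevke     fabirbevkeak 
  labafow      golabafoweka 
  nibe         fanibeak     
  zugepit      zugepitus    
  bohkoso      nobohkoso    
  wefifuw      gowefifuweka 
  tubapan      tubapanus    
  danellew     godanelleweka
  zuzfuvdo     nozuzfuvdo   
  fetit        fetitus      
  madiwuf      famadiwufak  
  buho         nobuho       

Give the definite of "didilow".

labafow and buho both have last vowel 'o' yet inflect differently (golabafoweka, nobuho), so the last vowel is not what conditions the rule; the final letter is.
"didilow" ends in -w. The stems ending in -w (labafow → golabafoweka, danellew → godanelleweka, wefifuw → gowefifuweka) add go- … -eka around the stem.
So didilow → godidiloweka.

godidiloweka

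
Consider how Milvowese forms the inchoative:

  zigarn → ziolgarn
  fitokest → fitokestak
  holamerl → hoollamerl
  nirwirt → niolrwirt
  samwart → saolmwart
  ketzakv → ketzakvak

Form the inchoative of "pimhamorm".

piolmhamorm

nirwirt and fitokest both end in -t yet inflect differently (niolrwirt, fitokestak), so the final letter is not what conditions the rule; the second-to-last letter is.
"pimhamorm" has second-to-last letter 'r'. The stems whose second-to-last letter is 'r' (zigarn → ziolgarn, nirwirt → niolrwirt, samwart → saolmwart) insert -ol- after the first vowel.
The other pattern: stems whose second-to-last letter is 'k' or 's' add -ak.
So pimhamorm → piolmhamorm.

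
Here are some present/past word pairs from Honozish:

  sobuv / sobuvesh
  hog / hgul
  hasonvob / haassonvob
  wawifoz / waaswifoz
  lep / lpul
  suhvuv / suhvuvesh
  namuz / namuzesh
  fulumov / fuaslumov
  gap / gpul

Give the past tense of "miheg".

sobuv and fulumov both end in -v yet inflect differently (sobuvesh, fuaslumov), so the final letter is not what conditions the rule; the number of vowels is.
"miheg" has 2 vowels. The stems with 2 vowels (sobuv → sobuvesh, suhvuv → suhvuvesh, namuz → namuzesh) add -esh.
The other patterns: stems with 1 vowel delete the last vowel and add -ul; stems with 3 vowels insert -as- after the first vowel.
So miheg → mihegesh.

mihegesh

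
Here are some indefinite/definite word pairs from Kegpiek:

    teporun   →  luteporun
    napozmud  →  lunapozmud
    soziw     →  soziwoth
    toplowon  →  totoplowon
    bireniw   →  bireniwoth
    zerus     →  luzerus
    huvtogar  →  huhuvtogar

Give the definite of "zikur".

"zikur" has last vowel 'u'. The stems whose last vowel is 'u' (zerus → luzerus, napozmud → lunapozmud, teporun → luteporun) add the prefix lu-.
So zikur → luzikur.

luzikur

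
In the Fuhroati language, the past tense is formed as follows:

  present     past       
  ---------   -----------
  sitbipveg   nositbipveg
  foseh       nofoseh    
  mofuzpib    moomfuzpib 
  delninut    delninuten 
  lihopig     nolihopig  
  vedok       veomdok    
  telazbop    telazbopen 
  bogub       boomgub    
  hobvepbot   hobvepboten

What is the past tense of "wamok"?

"wamok" ends in -k. The one such stem in the data (vedok → veomdok) inserts -om- after the first vowel (as do mofuzpib, bogub), so the same rule applies.
The other patterns: stems ending in -p or -t add -en; stems ending in -g or -h add the prefix no-.
So wamok → waommok.

waommok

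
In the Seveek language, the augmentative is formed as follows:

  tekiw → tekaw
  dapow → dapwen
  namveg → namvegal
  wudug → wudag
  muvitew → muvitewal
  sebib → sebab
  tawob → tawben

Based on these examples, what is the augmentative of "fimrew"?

"fimrew" has last vowel 'e'. The stems whose last vowel is 'e' (namveg → namvegal, muvitew → muvitewal) add -al.
So fimrew → fimrewal.

fimrewal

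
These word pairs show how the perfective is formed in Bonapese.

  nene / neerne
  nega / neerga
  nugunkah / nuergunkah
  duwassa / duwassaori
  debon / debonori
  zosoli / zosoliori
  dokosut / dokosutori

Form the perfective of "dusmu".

"dusmu" begins with d-. The stems beginning with d- (duwassa → duwassaori, debon → debonori, dokosut → dokosutori) add -ori.
So dusmu → dusmuori.

dusmuori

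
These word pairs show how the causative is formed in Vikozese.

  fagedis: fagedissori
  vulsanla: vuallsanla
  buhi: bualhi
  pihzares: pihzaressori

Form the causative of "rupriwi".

fagedis and buhi both have last vowel 'i' yet inflect differently (fagedissori, bualhi), so the last vowel is not what conditions the rule; whether the stem ends in a vowel or a consonant is.
"rupriwi" ends in a vowel. The stems ending in a vowel (vulsanla → vuallsanla, buhi → bualhi) insert -al- after the first vowel.
The other pattern: stems ending in a consonant double the final consonant and add -ori.
So rupriwi → rualpriwi.

rualpriwi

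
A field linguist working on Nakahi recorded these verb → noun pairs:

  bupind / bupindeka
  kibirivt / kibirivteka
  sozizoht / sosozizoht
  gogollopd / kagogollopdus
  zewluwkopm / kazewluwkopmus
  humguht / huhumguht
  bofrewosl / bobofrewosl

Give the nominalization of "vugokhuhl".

vuvugokhuhl

gogollopd and bupind both end in -d yet inflect differently (kagogollopdus, bupindeka), so the final letter is not what conditions the rule; the second-to-last letter is.
"vugokhuhl" has second-to-last letter 'h'. The stems whose second-to-last letter is 'h' (humguht → huhumguht, sozizoht → sosozizoht) repeat the first consonant+vowel as a prefix.
So vugokhuhl → vuvugokhuhl.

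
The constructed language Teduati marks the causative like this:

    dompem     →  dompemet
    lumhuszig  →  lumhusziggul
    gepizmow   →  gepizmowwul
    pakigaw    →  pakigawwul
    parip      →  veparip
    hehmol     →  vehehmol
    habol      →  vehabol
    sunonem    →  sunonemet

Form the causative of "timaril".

gepizmow and hehmol both have last vowel 'o' yet inflect differently (gepizmowwul, vehehmol), so the last vowel is not what conditions the rule; the final letter is.
"timaril" ends in -l. The stems ending in -l (hehmol → vehehmol, habol → vehabol) add the prefix ve-.
The other patterns: stems ending in -g or -w double the final consonant and add -ul; stems ending in -m add -et.
So timaril → vetimaril.

vetimaril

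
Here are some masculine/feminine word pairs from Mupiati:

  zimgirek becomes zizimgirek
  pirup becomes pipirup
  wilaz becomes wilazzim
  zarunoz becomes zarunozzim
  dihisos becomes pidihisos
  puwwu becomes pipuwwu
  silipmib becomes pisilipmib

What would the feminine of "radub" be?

piradub

"radub" ends in -b. The one such stem in the data (silipmib → pisilipmib) adds the prefix pi-, so the same rule applies.
The other patterns: stems ending in -k or -p repeat the first consonant+vowel as a prefix; stems ending in -z double the final consonant and add -im.
So radub → piradub.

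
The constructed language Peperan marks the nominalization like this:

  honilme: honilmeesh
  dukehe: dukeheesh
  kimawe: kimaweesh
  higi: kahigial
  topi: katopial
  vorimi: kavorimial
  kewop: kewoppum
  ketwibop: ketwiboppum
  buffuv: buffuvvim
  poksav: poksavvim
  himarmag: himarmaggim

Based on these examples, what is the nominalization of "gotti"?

honilme and higi both begin with h- yet inflect differently (honilmeesh, kahigial), so the first letter is not what conditions the rule; the final letter is.
"gotti" ends in -i. The stems ending in -i (higi → kahigial, topi → katopial, vorimi → kavorimial) add ka- … -al around the stem.
So gotti → kagottial.

kagottial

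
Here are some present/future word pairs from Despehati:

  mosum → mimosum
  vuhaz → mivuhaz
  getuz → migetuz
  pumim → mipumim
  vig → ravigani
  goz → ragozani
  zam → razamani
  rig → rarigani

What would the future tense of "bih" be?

rabihani

vuhaz and goz both end in -z yet inflect differently (mivuhaz, ragozani), so the final letter is not what conditions the rule; the number of vowels is.
"bih" has 1 vowel. The stems with 1 vowel (vig → ravigani, goz → ragozani, zam → razamani) add ra- … -ani around the stem.
So bih → rabihani.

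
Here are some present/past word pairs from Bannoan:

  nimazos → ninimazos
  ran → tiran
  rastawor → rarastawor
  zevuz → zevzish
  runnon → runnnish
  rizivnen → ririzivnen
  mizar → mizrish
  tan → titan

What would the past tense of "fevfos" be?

fevfsish

"fevfos" has 2 vowels. The stems with 2 vowels (runnon → runnnish, mizar → mizrish, zevuz → zevzish) delete the last vowel and add -ish.
So fevfos → fevfsish.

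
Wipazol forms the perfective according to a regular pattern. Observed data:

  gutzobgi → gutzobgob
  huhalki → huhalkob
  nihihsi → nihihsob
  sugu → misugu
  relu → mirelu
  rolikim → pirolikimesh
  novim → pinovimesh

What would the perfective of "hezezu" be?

mihezezu

gutzobgi and rolikim both have last vowel 'i' yet inflect differently (gutzobgob, pirolikimesh), so the last vowel is not what conditions the rule; the final letter is.
"hezezu" ends in -u. The stems ending in -u (sugu → misugu, relu → mirelu) add the prefix mi-.
The other patterns: stems ending in -i drop the final letter and add -ob; stems ending in -m add pi- … -esh around the stem.
So hezezu → mihezezu.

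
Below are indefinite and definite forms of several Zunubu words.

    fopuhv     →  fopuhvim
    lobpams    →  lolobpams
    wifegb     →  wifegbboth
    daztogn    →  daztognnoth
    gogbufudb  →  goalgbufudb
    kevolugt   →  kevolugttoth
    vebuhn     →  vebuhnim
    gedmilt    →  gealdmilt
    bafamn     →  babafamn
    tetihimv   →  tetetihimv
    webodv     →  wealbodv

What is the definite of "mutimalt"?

mualtimalt

vebuhn and daztogn both end in -n yet inflect differently (vebuhnim, daztognnoth), so the final letter is not what conditions the rule; the second-to-last letter is.
"mutimalt" has second-to-last letter 'l'. The one such stem in the data (gedmilt → gealdmilt) inserts -al- after the first vowel (as do webodv, gogbufudb), so the same rule applies.
So mutimalt → mualtimalt.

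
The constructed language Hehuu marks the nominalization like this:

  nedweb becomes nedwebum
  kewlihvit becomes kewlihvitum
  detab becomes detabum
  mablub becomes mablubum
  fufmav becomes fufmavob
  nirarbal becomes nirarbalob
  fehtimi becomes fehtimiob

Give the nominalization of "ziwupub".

detab and fufmav both have last vowel 'a' yet inflect differently (detabum, fufmavob), so the last vowel is not what conditions the rule; the final letter is.
"ziwupub" ends in -b. The stems ending in -b (nedweb → nedwebum, detab → detabum, mablub → mablubum) add -um.
The other pattern: stems ending in -i, -l or -v add -ob.
So ziwupub → ziwupubum.

ziwupubum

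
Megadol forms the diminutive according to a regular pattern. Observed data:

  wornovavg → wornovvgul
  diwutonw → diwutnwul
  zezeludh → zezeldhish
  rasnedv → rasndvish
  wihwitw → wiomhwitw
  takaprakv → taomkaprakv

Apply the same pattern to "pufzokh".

diwutonw and wihwitw both end in -w yet inflect differently (diwutnwul, wiomhwitw), so the final letter is not what conditions the rule; the second-to-last letter is.
"pufzokh" has second-to-last letter 'k'. The one such stem in the data (takaprakv → taomkaprakv) inserts -om- after the first vowel (as does wihwitw), so the same rule applies.
The other patterns: stems whose second-to-last letter is 'n' or 'v' delete the last vowel and add -ul; stems whose second-to-last letter is 'd' delete the last vowel and add -ish.
So pufzokh → puomfzokh.

puomfzokh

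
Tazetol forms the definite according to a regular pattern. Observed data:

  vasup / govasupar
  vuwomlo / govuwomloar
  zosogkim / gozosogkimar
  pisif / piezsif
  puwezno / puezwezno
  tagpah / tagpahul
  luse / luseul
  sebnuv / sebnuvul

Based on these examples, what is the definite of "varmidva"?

govarmidvaar

vuwomlo and puwezno both end in -o yet inflect differently (govuwomloar, puezwezno), so the final letter is not what conditions the rule; the first letter is.
"varmidva" begins with v-. The stems beginning with v- (vasup → govasupar, vuwomlo → govuwomloar) add go- … -ar around the stem.
The other patterns: stems beginning with p- insert -ez- after the first vowel; stems beginning with l-, s- or t- add -ul.
So varmidva → govarmidvaar.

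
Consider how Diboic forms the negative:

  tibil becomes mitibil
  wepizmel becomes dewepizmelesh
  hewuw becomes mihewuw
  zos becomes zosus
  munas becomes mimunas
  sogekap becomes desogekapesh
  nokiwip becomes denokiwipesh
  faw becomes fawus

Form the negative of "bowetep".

debowetepesh

faw and hewuw both end in -w yet inflect differently (fawus, mihewuw), so the final letter is not what conditions the rule; the number of vowels is.
"bowetep" has 3 vowels. The stems with 3 vowels (nokiwip → denokiwipesh, wepizmel → dewepizmelesh, sogekap → desogekapesh) add de- … -esh around the stem.
So bowetep → debowetepesh.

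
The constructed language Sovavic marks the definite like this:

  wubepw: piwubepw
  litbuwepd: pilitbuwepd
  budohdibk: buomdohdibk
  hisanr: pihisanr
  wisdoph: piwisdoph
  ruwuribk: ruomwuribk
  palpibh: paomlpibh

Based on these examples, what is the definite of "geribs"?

"geribs" has second-to-last letter 'b'. The stems whose second-to-last letter is 'b' (palpibh → paomlpibh, ruwuribk → ruomwuribk, budohdibk → buomdohdibk) insert -om- after the first vowel.
The other pattern: stems whose second-to-last letter is 'n' or 'p' add the prefix pi-.
So geribs → geomribs.

geomribs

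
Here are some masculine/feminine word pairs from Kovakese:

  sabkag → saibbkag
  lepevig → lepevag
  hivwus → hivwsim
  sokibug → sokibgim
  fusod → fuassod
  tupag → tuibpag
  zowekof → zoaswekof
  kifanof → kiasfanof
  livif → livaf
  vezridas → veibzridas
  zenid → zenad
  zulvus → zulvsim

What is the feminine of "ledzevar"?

leibdzevar

sokibug and lepevig both end in -g yet inflect differently (sokibgim, lepevag), so the final letter is not what conditions the rule; the last vowel is.
"ledzevar" has last vowel 'a'. The stems whose last vowel is 'a' (vezridas → veibzridas, sabkag → saibbkag, tupag → tuibpag) insert -ib- after the first vowel.
The other patterns: stems whose last vowel is 'u' delete the last vowel and add -im; stems whose last vowel is 'i' change the last vowel to 'a'; stems whose last vowel is 'o' insert -as- after the first vowel.
So ledzevar → leibdzevar.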